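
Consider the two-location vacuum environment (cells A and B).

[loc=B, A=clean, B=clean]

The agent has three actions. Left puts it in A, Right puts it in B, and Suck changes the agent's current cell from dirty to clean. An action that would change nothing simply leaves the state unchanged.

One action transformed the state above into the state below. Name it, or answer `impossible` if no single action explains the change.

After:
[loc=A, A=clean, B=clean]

try  Left: (A; A:clean, B:clean)  ← match
try Right: (B; A:clean, B:clean)
try  Suck: (B; A:clean, B:clean)

Left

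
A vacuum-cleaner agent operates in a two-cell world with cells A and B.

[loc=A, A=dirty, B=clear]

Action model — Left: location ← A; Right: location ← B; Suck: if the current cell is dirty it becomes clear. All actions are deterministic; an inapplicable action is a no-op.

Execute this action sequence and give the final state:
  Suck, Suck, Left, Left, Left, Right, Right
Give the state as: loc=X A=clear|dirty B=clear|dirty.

t=1 Suck ⇒ loc=A A=clear B=clear
t=2 Suck ⇒ loc=A A=clear B=clear
t=3 Left ⇒ loc=A A=clear B=clear
t=4 Left ⇒ loc=A A=clear B=clear
t=5 Left ⇒ loc=A A=clear B=clear
t=6 Right ⇒ loc=B A=clear B=clear
t=7 Right ⇒ loc=B A=clear B=clear

loc=B A=clear B=clear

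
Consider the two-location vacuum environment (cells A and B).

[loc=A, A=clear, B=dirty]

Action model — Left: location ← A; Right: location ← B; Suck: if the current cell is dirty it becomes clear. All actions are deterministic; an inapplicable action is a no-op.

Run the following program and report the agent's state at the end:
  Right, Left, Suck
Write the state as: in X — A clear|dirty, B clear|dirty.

in A — A clear, B dirty

1) do Right; now in B — A clear, B dirty
2) do Left; now in A — A clear, B dirty
3) do Suck; now in A — A clear, B dirty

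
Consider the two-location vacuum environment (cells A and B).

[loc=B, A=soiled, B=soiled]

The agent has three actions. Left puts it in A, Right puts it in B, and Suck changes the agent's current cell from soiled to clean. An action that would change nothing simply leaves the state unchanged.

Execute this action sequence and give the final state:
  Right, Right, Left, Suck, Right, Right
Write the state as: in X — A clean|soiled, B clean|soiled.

1) do Right; now in B — A soiled, B soiled
2) do Right; now in B — A soiled, B soiled
3) do Left; now in A — A soiled, B soiled
4) do Suck; now in A — A clean, B soiled
5) do Right; now in B — A clean, B soiled
6) do Right; now in B — A clean, B soiled

in B — A clean, B soiled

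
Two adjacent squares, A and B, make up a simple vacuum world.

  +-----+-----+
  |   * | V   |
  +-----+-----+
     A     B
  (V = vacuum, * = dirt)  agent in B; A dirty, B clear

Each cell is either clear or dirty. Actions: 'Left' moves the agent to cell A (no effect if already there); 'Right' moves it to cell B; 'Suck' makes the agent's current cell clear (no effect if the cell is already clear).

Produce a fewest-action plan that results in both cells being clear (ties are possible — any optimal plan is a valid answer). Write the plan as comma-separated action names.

step 1/2 (Left): loc=A A=dirty B=clear
step 2/2 (Suck): loc=A A=clear B=clear
min 2: go A then Suck

Left, Suck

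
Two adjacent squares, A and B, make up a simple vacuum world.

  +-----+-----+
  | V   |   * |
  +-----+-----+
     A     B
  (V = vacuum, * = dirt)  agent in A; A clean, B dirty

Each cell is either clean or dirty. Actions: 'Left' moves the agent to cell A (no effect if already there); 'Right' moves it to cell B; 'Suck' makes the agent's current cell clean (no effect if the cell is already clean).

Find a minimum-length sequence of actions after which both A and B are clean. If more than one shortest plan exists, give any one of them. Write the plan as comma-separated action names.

Right, Suck

[1] after Right: loc=B A=clean B=dirty
[2] after Suck: loc=B A=clean B=clean
min 2: go B then Suck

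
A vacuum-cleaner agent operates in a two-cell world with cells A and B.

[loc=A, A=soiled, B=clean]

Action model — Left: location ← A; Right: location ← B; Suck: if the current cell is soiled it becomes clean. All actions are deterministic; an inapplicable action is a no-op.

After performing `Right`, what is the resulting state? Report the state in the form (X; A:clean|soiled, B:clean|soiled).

(B; A:soiled, B:clean)

start: (A; A:soiled, B:clean)
t=1 Right ⇒ (B; A:soiled, B:clean)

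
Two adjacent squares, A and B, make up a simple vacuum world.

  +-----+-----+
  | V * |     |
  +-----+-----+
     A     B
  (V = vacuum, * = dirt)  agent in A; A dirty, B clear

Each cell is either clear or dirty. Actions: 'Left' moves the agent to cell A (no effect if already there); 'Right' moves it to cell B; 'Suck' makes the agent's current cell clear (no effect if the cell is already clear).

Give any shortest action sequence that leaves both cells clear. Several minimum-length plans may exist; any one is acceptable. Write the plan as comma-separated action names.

1) do Suck; now <A|clear|clear>
min 1: A is dirty, one Suck

Suck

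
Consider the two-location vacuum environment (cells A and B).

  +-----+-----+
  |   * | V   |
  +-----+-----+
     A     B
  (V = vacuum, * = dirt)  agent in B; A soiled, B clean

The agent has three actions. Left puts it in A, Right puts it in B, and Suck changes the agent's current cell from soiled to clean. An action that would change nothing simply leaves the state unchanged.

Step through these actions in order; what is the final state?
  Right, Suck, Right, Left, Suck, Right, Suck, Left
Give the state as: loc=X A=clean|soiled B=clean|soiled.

loc=A A=clean B=clean

[1] after Right: loc=B A=soiled B=clean
[2] after Suck: loc=B A=soiled B=clean
[3] after Right: loc=B A=soiled B=clean
[4] after Left: loc=A A=soiled B=clean
[5] after Suck: loc=A A=clean B=clean
[6] after Right: loc=B A=clean B=clean
[7] after Suck: loc=B A=clean B=clean
[8] after Left: loc=A A=clean B=clean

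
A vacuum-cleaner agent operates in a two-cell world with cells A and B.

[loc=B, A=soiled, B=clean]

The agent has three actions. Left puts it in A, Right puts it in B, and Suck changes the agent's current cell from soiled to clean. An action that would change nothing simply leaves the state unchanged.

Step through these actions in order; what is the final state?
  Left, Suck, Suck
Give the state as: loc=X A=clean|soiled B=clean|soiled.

1) do Left; now loc=A A=soiled B=clean
2) do Suck; now loc=A A=clean B=clean
3) do Suck; now loc=A A=clean B=clean

loc=A A=clean B=clean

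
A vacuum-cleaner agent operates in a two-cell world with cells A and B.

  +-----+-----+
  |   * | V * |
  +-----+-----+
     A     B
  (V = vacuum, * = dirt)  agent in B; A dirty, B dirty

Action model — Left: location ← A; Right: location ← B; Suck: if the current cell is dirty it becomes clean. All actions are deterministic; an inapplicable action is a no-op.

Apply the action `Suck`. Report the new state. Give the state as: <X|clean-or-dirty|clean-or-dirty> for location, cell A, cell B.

<B|dirty|clean>

start: <B|dirty|dirty>
step 1/1 (Suck): <B|dirty|clean>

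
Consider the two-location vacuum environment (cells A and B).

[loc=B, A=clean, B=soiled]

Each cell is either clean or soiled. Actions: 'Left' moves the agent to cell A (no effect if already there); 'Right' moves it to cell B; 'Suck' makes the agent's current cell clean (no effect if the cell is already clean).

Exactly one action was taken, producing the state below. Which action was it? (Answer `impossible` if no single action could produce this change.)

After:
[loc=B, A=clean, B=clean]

Suck

try  Left: loc=A A=clean B=soiled
try Right: loc=B A=clean B=soiled
try  Suck: loc=B A=clean B=clean  ← match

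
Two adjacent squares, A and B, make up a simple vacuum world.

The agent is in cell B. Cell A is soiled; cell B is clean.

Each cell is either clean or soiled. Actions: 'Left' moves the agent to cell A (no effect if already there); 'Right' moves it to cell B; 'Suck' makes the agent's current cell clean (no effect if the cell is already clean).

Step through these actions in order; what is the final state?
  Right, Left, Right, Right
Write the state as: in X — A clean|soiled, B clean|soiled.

in B — A soiled, B clean

1. Right → in B — A soiled, B clean
2. Left → in A — A soiled, B clean
3. Right → in B — A soiled, B clean
4. Right → in B — A soiled, B clean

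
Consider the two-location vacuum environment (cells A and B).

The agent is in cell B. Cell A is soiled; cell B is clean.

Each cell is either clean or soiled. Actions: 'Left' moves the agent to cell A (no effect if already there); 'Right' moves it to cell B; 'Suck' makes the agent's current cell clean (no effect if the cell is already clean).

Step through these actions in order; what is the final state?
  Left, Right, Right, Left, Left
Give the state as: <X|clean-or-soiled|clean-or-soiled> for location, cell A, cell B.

Left (#1): <A|soiled|clean>
Right (#2): <B|soiled|clean>
Right (#3): <B|soiled|clean>
Left (#4): <A|soiled|clean>
Left (#5): <A|soiled|clean>

<A|soiled|clean>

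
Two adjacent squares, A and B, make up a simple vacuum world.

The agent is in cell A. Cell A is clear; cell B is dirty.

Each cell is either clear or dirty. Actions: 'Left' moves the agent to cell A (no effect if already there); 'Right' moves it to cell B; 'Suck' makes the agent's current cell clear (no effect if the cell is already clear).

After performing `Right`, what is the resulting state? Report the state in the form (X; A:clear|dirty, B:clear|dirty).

(B; A:clear, B:dirty)

start: (A; A:clear, B:dirty)
t=1 Right ⇒ (B; A:clear, B:dirty)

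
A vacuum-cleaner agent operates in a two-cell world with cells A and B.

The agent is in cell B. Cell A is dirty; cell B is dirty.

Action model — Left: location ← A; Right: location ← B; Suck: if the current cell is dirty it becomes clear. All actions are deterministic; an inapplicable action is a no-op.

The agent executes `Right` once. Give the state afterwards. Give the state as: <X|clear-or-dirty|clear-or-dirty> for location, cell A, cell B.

<B|dirty|dirty>

start: <B|dirty|dirty>
1. Right → <B|dirty|dirty>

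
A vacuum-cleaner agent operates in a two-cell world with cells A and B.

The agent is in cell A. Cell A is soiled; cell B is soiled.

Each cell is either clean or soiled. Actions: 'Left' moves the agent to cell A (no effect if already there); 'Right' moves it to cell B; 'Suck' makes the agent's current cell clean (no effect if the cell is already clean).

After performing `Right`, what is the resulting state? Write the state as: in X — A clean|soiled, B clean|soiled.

start: in A — A soiled, B soiled
step 1/1 (Right): in B — A soiled, B soiled

in B — A soiled, B soiled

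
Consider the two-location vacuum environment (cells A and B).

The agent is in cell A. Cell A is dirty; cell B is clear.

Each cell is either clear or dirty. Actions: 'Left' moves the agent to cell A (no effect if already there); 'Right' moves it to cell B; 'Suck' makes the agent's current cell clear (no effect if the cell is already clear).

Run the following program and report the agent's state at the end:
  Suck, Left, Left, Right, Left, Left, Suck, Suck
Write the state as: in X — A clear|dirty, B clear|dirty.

t=1 Suck ⇒ in A — A clear, B clear
t=2 Left ⇒ in A — A clear, B clear
t=3 Left ⇒ in A — A clear, B clear
t=4 Right ⇒ in B — A clear, B clear
t=5 Left ⇒ in A — A clear, B clear
t=6 Left ⇒ in A — A clear, B clear
t=7 Suck ⇒ in A — A clear, B clear
t=8 Suck ⇒ in A — A clear, B clear

in A — A clear, B clear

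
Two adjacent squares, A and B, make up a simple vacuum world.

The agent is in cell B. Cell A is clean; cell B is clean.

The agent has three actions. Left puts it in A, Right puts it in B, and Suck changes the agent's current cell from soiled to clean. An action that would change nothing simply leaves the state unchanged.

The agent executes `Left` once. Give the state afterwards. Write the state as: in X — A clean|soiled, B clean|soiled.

in A — A clean, B clean

start: in B — A clean, B clean
Left (#1): in A — A clean, B clean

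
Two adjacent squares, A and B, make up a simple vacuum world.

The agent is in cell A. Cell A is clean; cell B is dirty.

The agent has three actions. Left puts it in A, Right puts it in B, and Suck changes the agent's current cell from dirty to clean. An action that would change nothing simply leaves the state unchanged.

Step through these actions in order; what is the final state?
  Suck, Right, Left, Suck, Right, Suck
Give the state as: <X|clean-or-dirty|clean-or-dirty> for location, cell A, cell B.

Suck (#1): <A|clean|dirty>
Right (#2): <B|clean|dirty>
Left (#3): <A|clean|dirty>
Suck (#4): <A|clean|dirty>
Right (#5): <B|clean|dirty>
Suck (#6): <B|clean|clean>

<B|clean|clean>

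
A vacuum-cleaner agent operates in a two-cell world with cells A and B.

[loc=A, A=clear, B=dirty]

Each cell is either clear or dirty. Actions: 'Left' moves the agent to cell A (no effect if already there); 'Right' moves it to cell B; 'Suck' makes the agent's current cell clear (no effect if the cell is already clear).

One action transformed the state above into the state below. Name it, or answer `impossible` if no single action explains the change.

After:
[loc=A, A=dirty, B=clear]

try  Left: (A; A:clear, B:dirty)
try Right: (B; A:clear, B:dirty)
try  Suck: (A; A:clear, B:dirty)
no single action produces the after-state

impossible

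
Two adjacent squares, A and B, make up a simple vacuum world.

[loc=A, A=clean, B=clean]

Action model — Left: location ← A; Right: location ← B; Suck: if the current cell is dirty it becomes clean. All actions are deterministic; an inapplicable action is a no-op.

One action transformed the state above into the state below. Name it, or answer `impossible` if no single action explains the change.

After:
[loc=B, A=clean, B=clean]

try  Left: loc=A A=clean B=clean
try Right: loc=B A=clean B=clean  ← match
try  Suck: loc=A A=clean B=clean

Right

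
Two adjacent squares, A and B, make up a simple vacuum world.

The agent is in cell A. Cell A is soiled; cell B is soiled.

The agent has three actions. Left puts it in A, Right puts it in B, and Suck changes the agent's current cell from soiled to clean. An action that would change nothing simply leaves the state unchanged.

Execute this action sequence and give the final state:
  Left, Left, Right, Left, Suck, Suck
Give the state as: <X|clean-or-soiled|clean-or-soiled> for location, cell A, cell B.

1) do Left; now <A|soiled|soiled>
2) do Left; now <A|soiled|soiled>
3) do Right; now <B|soiled|soiled>
4) do Left; now <A|soiled|soiled>
5) do Suck; now <A|clean|soiled>
6) do Suck; now <A|clean|soiled>

<A|clean|soiled>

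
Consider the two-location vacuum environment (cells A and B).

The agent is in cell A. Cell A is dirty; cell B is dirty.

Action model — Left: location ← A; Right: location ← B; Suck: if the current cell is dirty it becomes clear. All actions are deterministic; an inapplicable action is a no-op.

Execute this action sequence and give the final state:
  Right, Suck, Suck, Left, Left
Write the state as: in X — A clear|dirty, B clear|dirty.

in A — A dirty, B clear

step 1/5 (Right): in B — A dirty, B dirty
step 2/5 (Suck): in B — A dirty, B clear
step 3/5 (Suck): in B — A dirty, B clear
step 4/5 (Left): in A — A dirty, B clear
step 5/5 (Left): in A — A dirty, B clear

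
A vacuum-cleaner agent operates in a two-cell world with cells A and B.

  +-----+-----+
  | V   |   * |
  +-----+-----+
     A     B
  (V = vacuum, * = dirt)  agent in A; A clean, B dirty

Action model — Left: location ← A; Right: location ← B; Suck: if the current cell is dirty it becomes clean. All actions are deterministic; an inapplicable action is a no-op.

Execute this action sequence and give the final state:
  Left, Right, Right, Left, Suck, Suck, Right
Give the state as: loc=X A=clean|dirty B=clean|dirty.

loc=B A=clean B=dirty

1) do Left; now loc=A A=clean B=dirty
2) do Right; now loc=B A=clean B=dirty
3) do Right; now loc=B A=clean B=dirty
4) do Left; now loc=A A=clean B=dirty
5) do Suck; now loc=A A=clean B=dirty
6) do Suck; now loc=A A=clean B=dirty
7) do Right; now loc=B A=clean B=dirty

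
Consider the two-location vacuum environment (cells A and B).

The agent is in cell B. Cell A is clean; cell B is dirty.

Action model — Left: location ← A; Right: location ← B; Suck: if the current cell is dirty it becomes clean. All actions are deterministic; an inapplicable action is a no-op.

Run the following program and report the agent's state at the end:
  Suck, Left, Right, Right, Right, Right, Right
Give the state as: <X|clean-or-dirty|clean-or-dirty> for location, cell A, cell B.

t=1 Suck ⇒ <B|clean|clean>
t=2 Left ⇒ <A|clean|clean>
t=3 Right ⇒ <B|clean|clean>
t=4 Right ⇒ <B|clean|clean>
t=5 Right ⇒ <B|clean|clean>
t=6 Right ⇒ <B|clean|clean>
t=7 Right ⇒ <B|clean|clean>

<B|clean|clean>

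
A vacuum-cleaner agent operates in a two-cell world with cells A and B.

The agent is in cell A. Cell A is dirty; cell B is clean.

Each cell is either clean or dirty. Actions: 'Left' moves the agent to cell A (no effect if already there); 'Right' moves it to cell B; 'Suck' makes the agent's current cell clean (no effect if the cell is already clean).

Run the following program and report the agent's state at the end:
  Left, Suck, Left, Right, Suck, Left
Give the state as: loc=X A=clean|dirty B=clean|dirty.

loc=A A=clean B=clean

Left (#1): loc=A A=dirty B=clean
Suck (#2): loc=A A=clean B=clean
Left (#3): loc=A A=clean B=clean
Right (#4): loc=B A=clean B=clean
Suck (#5): loc=B A=clean B=clean
Left (#6): loc=A A=clean B=clean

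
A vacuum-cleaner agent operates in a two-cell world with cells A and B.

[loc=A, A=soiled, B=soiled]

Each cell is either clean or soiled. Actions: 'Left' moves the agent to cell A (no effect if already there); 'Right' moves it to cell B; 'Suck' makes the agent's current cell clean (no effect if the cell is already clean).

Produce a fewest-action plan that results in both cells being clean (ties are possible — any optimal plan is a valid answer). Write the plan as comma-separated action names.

Suck, Right, Suck

step 1/3 (Suck): loc=A A=clean B=soiled
step 2/3 (Right): loc=B A=clean B=soiled
step 3/3 (Suck): loc=B A=clean B=clean
min 3: Suck A + move + Suck B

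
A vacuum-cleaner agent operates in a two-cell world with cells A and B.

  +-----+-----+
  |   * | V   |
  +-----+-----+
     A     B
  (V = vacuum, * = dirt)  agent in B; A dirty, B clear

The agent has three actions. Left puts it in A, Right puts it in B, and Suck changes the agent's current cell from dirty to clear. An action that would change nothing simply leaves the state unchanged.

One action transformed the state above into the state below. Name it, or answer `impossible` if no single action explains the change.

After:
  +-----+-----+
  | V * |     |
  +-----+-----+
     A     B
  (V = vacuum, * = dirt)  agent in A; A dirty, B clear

try  Left: (A; A:dirty, B:clear)  ← match
try Right: (B; A:dirty, B:clear)
try  Suck: (B; A:dirty, B:clear)

Left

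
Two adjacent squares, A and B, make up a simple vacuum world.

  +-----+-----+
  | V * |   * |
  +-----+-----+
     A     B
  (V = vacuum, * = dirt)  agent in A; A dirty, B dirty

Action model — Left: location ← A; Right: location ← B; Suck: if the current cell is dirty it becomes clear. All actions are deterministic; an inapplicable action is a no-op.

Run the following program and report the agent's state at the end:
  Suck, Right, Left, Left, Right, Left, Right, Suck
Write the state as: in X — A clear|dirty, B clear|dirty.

in B — A clear, B clear

1. Suck → in A — A clear, B dirty
2. Right → in B — A clear, B dirty
3. Left → in A — A clear, B dirty
4. Left → in A — A clear, B dirty
5. Right → in B — A clear, B dirty
6. Left → in A — A clear, B dirty
7. Right → in B — A clear, B dirty
8. Suck → in B — A clear, B clear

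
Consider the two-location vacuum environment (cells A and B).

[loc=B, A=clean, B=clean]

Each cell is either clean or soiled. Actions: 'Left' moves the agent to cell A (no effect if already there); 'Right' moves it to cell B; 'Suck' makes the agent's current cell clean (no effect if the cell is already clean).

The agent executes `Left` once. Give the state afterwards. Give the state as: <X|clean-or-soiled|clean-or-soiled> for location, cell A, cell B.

start: <B|clean|clean>
t=1 Left ⇒ <A|clean|clean>

<A|clean|clean>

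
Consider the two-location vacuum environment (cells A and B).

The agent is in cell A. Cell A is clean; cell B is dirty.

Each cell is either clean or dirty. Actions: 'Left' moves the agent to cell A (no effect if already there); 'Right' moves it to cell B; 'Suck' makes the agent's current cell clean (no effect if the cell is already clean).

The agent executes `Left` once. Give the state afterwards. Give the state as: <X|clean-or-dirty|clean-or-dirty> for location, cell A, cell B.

start: <A|clean|dirty>
1. Left → <A|clean|dirty>

<A|clean|dirty>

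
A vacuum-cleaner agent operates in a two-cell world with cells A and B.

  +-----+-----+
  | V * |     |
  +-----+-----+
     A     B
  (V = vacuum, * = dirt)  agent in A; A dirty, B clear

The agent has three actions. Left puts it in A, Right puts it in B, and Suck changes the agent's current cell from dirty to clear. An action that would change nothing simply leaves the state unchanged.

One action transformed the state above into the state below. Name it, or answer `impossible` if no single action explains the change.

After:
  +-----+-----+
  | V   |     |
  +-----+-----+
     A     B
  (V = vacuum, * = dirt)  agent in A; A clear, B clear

try  Left: loc=A A=dirty B=clear
try Right: loc=B A=dirty B=clear
try  Suck: loc=A A=clear B=clear  ← match

Suck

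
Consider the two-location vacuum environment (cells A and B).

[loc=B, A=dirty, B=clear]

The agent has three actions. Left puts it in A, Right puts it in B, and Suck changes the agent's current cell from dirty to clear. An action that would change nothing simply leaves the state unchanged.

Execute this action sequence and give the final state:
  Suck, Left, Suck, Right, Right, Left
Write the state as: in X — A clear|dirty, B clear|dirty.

Suck (#1): in B — A dirty, B clear
Left (#2): in A — A dirty, B clear
Suck (#3): in A — A clear, B clear
Right (#4): in B — A clear, B clear
Right (#5): in B — A clear, B clear
Left (#6): in A — A clear, B clear

in A — A clear, B clear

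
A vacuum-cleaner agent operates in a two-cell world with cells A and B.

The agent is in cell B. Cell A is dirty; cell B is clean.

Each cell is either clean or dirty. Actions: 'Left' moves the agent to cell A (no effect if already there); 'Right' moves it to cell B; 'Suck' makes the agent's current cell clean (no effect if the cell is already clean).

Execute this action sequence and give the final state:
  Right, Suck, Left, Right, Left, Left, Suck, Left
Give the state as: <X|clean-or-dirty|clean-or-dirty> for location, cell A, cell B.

1) do Right; now <B|dirty|clean>
2) do Suck; now <B|dirty|clean>
3) do Left; now <A|dirty|clean>
4) do Right; now <B|dirty|clean>
5) do Left; now <A|dirty|clean>
6) do Left; now <A|dirty|clean>
7) do Suck; now <A|clean|clean>
8) do Left; now <A|clean|clean>

<A|clean|clean>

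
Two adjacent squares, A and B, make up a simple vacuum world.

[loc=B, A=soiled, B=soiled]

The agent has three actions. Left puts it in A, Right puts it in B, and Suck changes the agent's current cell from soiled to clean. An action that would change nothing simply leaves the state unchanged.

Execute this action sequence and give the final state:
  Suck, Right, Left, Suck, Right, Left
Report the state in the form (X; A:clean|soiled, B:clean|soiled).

(A; A:clean, B:clean)

1) do Suck; now (B; A:soiled, B:clean)
2) do Right; now (B; A:soiled, B:clean)
3) do Left; now (A; A:soiled, B:clean)
4) do Suck; now (A; A:clean, B:clean)
5) do Right; now (B; A:clean, B:clean)
6) do Left; now (A; A:clean, B:clean)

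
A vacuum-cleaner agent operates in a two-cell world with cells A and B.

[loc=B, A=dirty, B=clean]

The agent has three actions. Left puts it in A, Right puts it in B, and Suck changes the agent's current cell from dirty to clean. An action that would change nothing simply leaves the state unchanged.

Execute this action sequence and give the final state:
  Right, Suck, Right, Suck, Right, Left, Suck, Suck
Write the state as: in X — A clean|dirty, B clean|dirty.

in A — A clean, B clean

[1] after Right: in B — A dirty, B clean
[2] after Suck: in B — A dirty, B clean
[3] after Right: in B — A dirty, B clean
[4] after Suck: in B — A dirty, B clean
[5] after Right: in B — A dirty, B clean
[6] after Left: in A — A dirty, B clean
[7] after Suck: in A — A clean, B clean
[8] after Suck: in A — A clean, B clean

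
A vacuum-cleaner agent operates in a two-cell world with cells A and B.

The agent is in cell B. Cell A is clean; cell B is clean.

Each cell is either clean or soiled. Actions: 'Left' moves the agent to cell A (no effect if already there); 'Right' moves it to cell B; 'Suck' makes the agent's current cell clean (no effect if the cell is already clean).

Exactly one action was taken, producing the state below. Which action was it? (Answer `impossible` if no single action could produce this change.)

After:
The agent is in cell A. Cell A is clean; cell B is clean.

Left

try  Left: <A|clean|clean>  ← match
try Right: <B|clean|clean>
try  Suck: <B|clean|clean>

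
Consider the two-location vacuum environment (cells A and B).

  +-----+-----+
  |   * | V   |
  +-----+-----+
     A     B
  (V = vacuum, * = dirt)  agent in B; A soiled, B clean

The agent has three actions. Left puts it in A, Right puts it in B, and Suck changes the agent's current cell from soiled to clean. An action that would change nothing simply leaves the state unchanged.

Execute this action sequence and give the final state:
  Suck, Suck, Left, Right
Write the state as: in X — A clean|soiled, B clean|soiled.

in B — A soiled, B clean

1. Suck → in B — A soiled, B clean
2. Suck → in B — A soiled, B clean
3. Left → in A — A soiled, B clean
4. Right → in B — A soiled, B clean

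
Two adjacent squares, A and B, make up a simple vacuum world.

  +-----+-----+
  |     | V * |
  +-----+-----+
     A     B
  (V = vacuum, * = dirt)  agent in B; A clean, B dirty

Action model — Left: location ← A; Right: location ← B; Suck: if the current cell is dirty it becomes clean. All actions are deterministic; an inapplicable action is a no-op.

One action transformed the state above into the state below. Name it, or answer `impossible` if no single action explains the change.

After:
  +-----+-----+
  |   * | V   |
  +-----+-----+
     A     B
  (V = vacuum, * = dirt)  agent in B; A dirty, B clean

try  Left: <A|clean|dirty>
try Right: <B|clean|dirty>
try  Suck: <B|clean|clean>
no single action produces the after-state

impossible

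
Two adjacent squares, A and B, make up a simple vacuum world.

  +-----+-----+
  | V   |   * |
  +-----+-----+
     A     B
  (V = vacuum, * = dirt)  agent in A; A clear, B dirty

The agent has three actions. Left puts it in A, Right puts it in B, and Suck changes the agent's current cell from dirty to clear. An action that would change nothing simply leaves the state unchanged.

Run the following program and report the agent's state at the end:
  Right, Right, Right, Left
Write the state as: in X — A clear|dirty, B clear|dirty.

1. Right → in B — A clear, B dirty
2. Right → in B — A clear, B dirty
3. Right → in B — A clear, B dirty
4. Left → in A — A clear, B dirty

in A — A clear, B dirty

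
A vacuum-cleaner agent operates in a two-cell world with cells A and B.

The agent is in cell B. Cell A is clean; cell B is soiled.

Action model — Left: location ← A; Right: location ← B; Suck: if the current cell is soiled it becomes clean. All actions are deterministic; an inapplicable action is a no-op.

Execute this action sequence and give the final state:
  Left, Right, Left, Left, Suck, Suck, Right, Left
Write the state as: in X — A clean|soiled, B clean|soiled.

1. Left → in A — A clean, B soiled
2. Right → in B — A clean, B soiled
3. Left → in A — A clean, B soiled
4. Left → in A — A clean, B soiled
5. Suck → in A — A clean, B soiled
6. Suck → in A — A clean, B soiled
7. Right → in B — A clean, B soiled
8. Left → in A — A clean, B soiled

in A — A clean, B soiled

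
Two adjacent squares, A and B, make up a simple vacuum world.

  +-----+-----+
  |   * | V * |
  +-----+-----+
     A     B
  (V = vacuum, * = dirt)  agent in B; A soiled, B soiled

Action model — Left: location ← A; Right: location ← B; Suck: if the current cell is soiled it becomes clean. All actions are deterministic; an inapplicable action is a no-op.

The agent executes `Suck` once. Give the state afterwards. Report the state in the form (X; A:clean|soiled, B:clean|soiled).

start: (B; A:soiled, B:soiled)
step 1/1 (Suck): (B; A:soiled, B:clean)

(B; A:soiled, B:clean)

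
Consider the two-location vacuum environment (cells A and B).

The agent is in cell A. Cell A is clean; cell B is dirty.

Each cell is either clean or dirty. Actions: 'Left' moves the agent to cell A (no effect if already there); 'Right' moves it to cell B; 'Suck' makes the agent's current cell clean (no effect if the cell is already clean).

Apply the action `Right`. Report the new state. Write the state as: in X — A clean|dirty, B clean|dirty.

in B — A clean, B dirty

start: in A — A clean, B dirty
1. Right → in B — A clean, B dirty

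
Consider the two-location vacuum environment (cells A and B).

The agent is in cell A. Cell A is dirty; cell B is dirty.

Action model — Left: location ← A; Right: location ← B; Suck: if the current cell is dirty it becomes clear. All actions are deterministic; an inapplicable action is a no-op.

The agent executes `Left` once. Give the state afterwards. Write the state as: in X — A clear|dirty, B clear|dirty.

start: in A — A dirty, B dirty
t=1 Left ⇒ in A — A dirty, B dirty

in A — A dirty, B dirty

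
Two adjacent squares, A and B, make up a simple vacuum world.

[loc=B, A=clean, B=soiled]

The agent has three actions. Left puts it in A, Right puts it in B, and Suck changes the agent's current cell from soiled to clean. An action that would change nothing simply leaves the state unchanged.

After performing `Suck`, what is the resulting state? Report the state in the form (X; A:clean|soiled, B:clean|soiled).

(B; A:clean, B:clean)

start: (B; A:clean, B:soiled)
Suck (#1): (B; A:clean, B:clean)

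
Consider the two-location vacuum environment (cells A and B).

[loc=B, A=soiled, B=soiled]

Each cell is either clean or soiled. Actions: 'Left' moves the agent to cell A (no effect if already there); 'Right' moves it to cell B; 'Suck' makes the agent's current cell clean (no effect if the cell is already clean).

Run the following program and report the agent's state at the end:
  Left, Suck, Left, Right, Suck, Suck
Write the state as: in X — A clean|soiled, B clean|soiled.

[1] after Left: in A — A soiled, B soiled
[2] after Suck: in A — A clean, B soiled
[3] after Left: in A — A clean, B soiled
[4] after Right: in B — A clean, B soiled
[5] after Suck: in B — A clean, B clean
[6] after Suck: in B — A clean, B clean

in B — A clean, B clean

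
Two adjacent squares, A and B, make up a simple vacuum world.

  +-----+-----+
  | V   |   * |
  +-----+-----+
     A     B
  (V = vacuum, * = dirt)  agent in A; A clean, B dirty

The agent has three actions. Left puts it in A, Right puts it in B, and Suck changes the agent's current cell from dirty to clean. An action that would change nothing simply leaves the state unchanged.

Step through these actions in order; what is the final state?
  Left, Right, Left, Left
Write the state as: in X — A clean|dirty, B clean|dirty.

in A — A clean, B dirty

step 1/4 (Left): in A — A clean, B dirty
step 2/4 (Right): in B — A clean, B dirty
step 3/4 (Left): in A — A clean, B dirty
step 4/4 (Left): in A — A clean, B dirty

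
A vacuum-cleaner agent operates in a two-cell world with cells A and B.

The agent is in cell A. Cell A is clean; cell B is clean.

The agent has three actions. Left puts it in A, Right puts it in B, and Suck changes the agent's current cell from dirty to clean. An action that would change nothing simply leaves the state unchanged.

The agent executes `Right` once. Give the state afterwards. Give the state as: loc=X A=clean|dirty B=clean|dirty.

start: loc=A A=clean B=clean
1) do Right; now loc=B A=clean B=clean

loc=B A=clean B=clean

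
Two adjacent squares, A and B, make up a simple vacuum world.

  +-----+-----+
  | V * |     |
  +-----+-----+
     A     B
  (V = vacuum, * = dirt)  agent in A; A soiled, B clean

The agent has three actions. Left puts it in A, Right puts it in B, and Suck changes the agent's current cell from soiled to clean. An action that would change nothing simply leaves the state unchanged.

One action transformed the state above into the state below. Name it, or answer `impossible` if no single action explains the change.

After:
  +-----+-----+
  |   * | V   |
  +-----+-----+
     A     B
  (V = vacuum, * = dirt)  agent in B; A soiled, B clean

try  Left: (A; A:soiled, B:clean)
try Right: (B; A:soiled, B:clean)  ← match
try  Suck: (A; A:clean, B:clean)

Right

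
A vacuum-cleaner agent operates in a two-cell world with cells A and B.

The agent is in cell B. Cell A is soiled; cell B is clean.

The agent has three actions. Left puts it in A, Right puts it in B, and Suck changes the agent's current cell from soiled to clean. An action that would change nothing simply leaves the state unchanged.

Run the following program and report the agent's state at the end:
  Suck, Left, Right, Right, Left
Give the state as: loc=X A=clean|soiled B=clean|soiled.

t=1 Suck ⇒ loc=B A=soiled B=clean
t=2 Left ⇒ loc=A A=soiled B=clean
t=3 Right ⇒ loc=B A=soiled B=clean
t=4 Right ⇒ loc=B A=soiled B=clean
t=5 Left ⇒ loc=A A=soiled B=clean

loc=A A=soiled B=clean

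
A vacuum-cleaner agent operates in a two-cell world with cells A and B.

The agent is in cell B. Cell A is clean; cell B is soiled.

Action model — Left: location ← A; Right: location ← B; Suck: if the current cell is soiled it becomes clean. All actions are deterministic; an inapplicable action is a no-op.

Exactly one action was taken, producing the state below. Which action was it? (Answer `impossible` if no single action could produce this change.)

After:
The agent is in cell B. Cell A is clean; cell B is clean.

Suck

try  Left: <A|clean|soiled>
try Right: <B|clean|soiled>
try  Suck: <B|clean|clean>  ← match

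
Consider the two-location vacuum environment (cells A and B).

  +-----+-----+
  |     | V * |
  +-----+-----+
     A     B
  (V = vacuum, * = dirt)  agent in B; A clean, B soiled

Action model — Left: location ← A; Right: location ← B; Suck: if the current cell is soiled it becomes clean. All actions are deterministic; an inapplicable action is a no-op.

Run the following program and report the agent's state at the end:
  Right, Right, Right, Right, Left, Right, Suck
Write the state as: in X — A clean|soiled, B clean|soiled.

in B — A clean, B clean

1) do Right; now in B — A clean, B soiled
2) do Right; now in B — A clean, B soiled
3) do Right; now in B — A clean, B soiled
4) do Right; now in B — A clean, B soiled
5) do Left; now in A — A clean, B soiled
6) do Right; now in B — A clean, B soiled
7) do Suck; now in B — A clean, B clean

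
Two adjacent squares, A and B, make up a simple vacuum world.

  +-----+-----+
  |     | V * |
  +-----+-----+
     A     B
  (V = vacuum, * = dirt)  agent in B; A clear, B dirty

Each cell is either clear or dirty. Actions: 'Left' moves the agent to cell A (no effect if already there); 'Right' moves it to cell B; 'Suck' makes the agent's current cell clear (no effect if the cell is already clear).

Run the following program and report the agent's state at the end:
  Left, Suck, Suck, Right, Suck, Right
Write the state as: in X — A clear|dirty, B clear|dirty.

in B — A clear, B clear

t=1 Left ⇒ in A — A clear, B dirty
t=2 Suck ⇒ in A — A clear, B dirty
t=3 Suck ⇒ in A — A clear, B dirty
t=4 Right ⇒ in B — A clear, B dirty
t=5 Suck ⇒ in B — A clear, B clear
t=6 Right ⇒ in B — A clear, B clear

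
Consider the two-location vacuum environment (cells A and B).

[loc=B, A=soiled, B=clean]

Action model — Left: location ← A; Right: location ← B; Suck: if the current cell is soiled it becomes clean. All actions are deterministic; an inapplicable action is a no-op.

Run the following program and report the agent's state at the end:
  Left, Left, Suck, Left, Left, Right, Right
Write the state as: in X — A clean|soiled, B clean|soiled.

in B — A clean, B clean

step 1/7 (Left): in A — A soiled, B clean
step 2/7 (Left): in A — A soiled, B clean
step 3/7 (Suck): in A — A clean, B clean
step 4/7 (Left): in A — A clean, B clean
step 5/7 (Left): in A — A clean, B clean
step 6/7 (Right): in B — A clean, B clean
step 7/7 (Right): in B — A clean, B clean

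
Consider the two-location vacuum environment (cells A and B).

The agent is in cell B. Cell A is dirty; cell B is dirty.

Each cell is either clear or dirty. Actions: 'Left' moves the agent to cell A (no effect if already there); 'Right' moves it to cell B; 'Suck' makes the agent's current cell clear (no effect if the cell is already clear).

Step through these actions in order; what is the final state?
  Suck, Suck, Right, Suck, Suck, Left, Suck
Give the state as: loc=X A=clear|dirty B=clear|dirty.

loc=A A=clear B=clear

t=1 Suck ⇒ loc=B A=dirty B=clear
t=2 Suck ⇒ loc=B A=dirty B=clear
t=3 Right ⇒ loc=B A=dirty B=clear
t=4 Suck ⇒ loc=B A=dirty B=clear
t=5 Suck ⇒ loc=B A=dirty B=clear
t=6 Left ⇒ loc=A A=dirty B=clear
t=7 Suck ⇒ loc=A A=clear B=clear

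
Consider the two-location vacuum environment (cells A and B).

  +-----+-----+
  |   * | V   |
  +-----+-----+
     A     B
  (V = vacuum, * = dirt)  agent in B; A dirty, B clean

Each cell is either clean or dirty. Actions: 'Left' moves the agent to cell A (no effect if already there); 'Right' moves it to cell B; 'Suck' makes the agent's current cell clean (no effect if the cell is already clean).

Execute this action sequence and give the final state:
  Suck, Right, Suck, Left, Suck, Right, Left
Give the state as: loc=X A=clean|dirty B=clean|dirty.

step 1/7 (Suck): loc=B A=dirty B=clean
step 2/7 (Right): loc=B A=dirty B=clean
step 3/7 (Suck): loc=B A=dirty B=clean
step 4/7 (Left): loc=A A=dirty B=clean
step 5/7 (Suck): loc=A A=clean B=clean
step 6/7 (Right): loc=B A=clean B=clean
step 7/7 (Left): loc=A A=clean B=clean

loc=A A=clean B=clean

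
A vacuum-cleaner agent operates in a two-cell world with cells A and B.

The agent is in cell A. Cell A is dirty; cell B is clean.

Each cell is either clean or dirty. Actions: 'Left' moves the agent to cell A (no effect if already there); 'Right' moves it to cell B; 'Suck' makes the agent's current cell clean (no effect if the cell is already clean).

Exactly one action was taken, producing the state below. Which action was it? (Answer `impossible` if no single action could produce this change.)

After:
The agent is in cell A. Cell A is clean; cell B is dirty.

try  Left: <A|dirty|clean>
try Right: <B|dirty|clean>
try  Suck: <A|clean|clean>
no single action produces the after-state

impossible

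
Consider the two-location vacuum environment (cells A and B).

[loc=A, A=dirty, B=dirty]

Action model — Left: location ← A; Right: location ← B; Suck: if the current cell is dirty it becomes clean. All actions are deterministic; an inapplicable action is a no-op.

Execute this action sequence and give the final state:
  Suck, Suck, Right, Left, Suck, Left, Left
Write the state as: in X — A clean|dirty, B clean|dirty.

in A — A clean, B dirty

step 1/7 (Suck): in A — A clean, B dirty
step 2/7 (Suck): in A — A clean, B dirty
step 3/7 (Right): in B — A clean, B dirty
step 4/7 (Left): in A — A clean, B dirty
step 5/7 (Suck): in A — A clean, B dirty
step 6/7 (Left): in A — A clean, B dirty
step 7/7 (Left): in A — A clean, B dirty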